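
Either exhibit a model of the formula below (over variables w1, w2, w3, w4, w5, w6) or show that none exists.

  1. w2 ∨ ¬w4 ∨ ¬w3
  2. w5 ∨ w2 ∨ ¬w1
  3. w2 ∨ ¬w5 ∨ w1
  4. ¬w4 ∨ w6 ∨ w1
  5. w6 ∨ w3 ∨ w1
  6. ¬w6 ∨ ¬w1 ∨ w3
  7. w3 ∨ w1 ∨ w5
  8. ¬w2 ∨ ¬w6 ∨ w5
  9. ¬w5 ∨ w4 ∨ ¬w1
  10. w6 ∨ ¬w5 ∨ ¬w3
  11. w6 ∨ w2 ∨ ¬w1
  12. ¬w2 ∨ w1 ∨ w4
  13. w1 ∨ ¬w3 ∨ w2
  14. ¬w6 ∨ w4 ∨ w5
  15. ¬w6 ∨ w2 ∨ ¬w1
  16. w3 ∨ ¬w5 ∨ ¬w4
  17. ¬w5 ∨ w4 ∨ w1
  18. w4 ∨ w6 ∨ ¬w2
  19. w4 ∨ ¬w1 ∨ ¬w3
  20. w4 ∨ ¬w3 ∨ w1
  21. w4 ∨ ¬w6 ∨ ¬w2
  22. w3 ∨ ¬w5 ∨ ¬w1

Branch on w2: set w2 = True.
Branch on w6: set w6 = False.
(w4) alone gives w4 = True.
(w1) alone gives w1 = True.
Branch on w5: set w5 = False.
All clauses hold; w3 can take either value.

w1=True, w2=True, w3=False, w4=True, w5=False, w6=False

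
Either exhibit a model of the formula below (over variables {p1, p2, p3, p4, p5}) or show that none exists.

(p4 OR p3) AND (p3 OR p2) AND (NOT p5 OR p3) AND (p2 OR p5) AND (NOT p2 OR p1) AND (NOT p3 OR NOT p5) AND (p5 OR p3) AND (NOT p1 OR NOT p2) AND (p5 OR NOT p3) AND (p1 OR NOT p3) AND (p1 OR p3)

UNSATISFIABLE

Case p4 = true:
Case p3 = true:
(NOT p5) alone gives p5 = false.
Now (p5) is unsatisfied and unit — conflict.
Undo p3 and try p3 = false.
(p2) alone gives p2 = true.
(NOT p5) alone gives p5 = false.
Now (p5) is unsatisfied and unit — conflict.
Neither p3 = true nor p3 = false works.
Undo p4 and try p4 = false.
(p3) alone gives p3 = true.
(NOT p5) alone gives p5 = false.
Now (p5) is unsatisfied and unit — conflict.
Neither p4 = true nor p4 = false works.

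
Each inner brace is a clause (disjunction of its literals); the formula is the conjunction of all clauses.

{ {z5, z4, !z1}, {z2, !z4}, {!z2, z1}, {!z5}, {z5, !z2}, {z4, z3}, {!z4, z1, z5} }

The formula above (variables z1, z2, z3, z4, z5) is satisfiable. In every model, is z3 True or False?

True

Suppose z3 = false.
(!z5) alone gives z5 = false.
(!z2) alone gives z2 = false.
(!z4) alone gives z4 = false.
But (z4) is also a unit clause — contradiction.
So every satisfying assignment has z3 = True.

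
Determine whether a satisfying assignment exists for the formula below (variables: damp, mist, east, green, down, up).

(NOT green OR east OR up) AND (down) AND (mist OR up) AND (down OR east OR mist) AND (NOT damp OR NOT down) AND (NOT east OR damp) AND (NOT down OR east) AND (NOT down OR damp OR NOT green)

Unsatisfiable

(down) alone gives down = true.
(NOT damp) alone gives damp = false.
(NOT east) alone gives east = false.
That conflicts with the unit clause (east).
No assignment satisfies every clause.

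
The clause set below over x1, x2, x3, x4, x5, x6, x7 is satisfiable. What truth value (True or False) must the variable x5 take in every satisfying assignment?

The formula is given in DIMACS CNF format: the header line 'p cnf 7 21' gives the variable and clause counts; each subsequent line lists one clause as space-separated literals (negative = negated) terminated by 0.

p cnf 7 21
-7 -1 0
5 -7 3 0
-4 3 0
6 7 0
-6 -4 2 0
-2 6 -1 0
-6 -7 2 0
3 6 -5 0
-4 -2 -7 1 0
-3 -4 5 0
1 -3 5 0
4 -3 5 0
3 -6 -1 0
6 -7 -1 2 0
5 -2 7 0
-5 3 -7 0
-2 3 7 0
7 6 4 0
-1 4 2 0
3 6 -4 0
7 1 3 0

Suppose x5 = False.
Suppose x7 = False.
(x6) alone gives x6 = True.
(¬x2) alone gives x2 = False.
(¬x4) alone gives x4 = False.
(¬x3) alone gives x3 = False.
(¬x1) alone gives x1 = False.
But (x1) is also a unit clause — contradiction.
That branch fails; take x7 = True instead.
(¬x1) alone gives x1 = False.
(x3) alone gives x3 = True.
But (¬x3) is also a unit clause — contradiction.
Neither x7 = True nor x7 = False works.
So every satisfying assignment has x5 = True.

True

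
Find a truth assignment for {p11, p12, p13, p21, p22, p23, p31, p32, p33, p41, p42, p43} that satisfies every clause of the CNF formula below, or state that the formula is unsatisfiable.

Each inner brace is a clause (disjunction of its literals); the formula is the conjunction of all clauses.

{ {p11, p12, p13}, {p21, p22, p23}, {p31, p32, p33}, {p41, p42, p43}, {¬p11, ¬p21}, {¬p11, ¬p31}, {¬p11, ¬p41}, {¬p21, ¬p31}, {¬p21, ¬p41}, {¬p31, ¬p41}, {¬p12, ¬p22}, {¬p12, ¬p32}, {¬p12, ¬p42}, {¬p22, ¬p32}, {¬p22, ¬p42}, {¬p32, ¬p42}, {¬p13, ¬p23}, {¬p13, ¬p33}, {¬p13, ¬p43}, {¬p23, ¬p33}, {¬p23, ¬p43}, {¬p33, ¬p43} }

UNSATISFIABLE

Case p11 = False:
Case p12 = True:
Unit clause (¬p22) forces p22 = False.
Unit clause (¬p32) forces p32 = False.
Unit clause (¬p42) forces p42 = False.
Case p21 = True:
Unit clause (¬p31) forces p31 = False.
Unit clause (p33) forces p33 = True.
Unit clause (¬p41) forces p41 = False.
Unit clause (p43) forces p43 = True.
But (¬p43) is also a unit clause — contradiction.
Undo p21 and try p21 = False.
Unit clause (p23) forces p23 = True.
Unit clause (¬p13) forces p13 = False.
Unit clause (¬p33) forces p33 = False.
Unit clause (p31) forces p31 = True.
Unit clause (¬p41) forces p41 = False.
Unit clause (p43) forces p43 = True.
But (¬p43) is also a unit clause — contradiction.
Both values of p21 lead to a conflict.
Undo p12 and try p12 = False.
Unit clause (p13) forces p13 = True.
Unit clause (¬p23) forces p23 = False.
Unit clause (¬p33) forces p33 = False.
Unit clause (¬p43) forces p43 = False.
Case p21 = True:
Unit clause (¬p31) forces p31 = False.
Unit clause (p32) forces p32 = True.
Unit clause (¬p41) forces p41 = False.
Unit clause (p42) forces p42 = True.
But (¬p42) is also a unit clause — contradiction.
Undo p21 and try p21 = False.
Unit clause (p22) forces p22 = True.
Unit clause (¬p32) forces p32 = False.
Unit clause (p31) forces p31 = True.
Unit clause (¬p41) forces p41 = False.
Unit clause (p42) forces p42 = True.
But (¬p42) is also a unit clause — contradiction.
Both values of p21 lead to a conflict.
Both values of p12 lead to a conflict.
Undo p11 and try p11 = True.
Unit clause (¬p21) forces p21 = False.
Unit clause (¬p31) forces p31 = False.
Unit clause (¬p41) forces p41 = False.
Case p22 = True:
Unit clause (¬p12) forces p12 = False.
Unit clause (¬p32) forces p32 = False.
Unit clause (p33) forces p33 = True.
Unit clause (¬p42) forces p42 = False.
Unit clause (p43) forces p43 = True.
But (¬p43) is also a unit clause — contradiction.
Undo p22 and try p22 = False.
Unit clause (p23) forces p23 = True.
Unit clause (¬p13) forces p13 = False.
Unit clause (¬p33) forces p33 = False.
Unit clause (p32) forces p32 = True.
Unit clause (¬p12) forces p12 = False.
Unit clause (¬p42) forces p42 = False.
Unit clause (p43) forces p43 = True.
But (¬p43) is also a unit clause — contradiction.
Both values of p22 lead to a conflict.
Both values of p11 lead to a conflict.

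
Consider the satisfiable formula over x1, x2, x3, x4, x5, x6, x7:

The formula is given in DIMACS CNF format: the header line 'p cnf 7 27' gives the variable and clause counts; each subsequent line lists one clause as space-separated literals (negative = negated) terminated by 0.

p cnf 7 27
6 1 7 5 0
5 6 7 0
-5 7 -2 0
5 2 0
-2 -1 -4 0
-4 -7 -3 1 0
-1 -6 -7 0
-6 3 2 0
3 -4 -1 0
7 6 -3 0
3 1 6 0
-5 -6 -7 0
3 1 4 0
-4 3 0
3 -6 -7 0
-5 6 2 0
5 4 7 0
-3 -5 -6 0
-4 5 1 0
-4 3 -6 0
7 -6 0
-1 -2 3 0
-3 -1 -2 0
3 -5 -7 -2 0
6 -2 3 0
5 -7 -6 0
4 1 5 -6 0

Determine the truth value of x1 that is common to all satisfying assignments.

Suppose x1 = True.
Branch on x5: set x5 = True.
Branch on x7: set x7 = True.
(¬x6) alone gives x6 = False.
(x2) alone gives x2 = True.
(¬x4) alone gives x4 = False.
(x3) alone gives x3 = True.
That conflicts with the unit clause (¬x3).
Undo x7 and try x7 = False.
(¬x2) alone gives x2 = False.
(x6) alone gives x6 = True.
That conflicts with the unit clause (¬x6).
Either choice for x7 ends in contradiction.
Undo x5 and try x5 = False.
(x2) alone gives x2 = True.
(¬x4) alone gives x4 = False.
(x7) alone gives x7 = True.
(¬x6) alone gives x6 = False.
(x3) alone gives x3 = True.
That conflicts with the unit clause (¬x3).
Either choice for x5 ends in contradiction.
So every satisfying assignment has x1 = False.

False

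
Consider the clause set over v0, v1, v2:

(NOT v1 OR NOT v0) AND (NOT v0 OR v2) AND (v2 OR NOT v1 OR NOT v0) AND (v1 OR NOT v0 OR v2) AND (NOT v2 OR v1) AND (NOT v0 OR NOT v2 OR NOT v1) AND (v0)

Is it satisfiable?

No, unsatisfiable

The clause (v0) is unit, so v0 = true.
The clause (NOT v1) is unit, so v1 = false.
The clause (v2) is unit, so v2 = true.
But (NOT v2) is also a unit clause — contradiction.
No assignment satisfies every clause.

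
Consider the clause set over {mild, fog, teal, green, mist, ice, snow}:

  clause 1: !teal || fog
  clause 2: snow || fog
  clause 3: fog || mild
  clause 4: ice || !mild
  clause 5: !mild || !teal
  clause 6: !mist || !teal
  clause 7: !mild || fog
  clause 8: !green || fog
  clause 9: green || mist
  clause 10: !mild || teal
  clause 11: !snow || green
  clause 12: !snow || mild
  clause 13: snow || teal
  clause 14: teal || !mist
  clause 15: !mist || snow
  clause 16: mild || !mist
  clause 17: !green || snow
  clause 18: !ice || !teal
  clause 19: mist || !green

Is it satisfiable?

No, unsatisfiable

Try teal = false.
Unit clause (!mild) forces mild = false.
Unit clause (fog) forces fog = true.
Unit clause (!snow) forces snow = false.
But (snow) is also a unit clause — contradiction.
So teal must be the other value — set teal = true.
Unit clause (fog) forces fog = true.
Unit clause (!mild) forces mild = false.
Unit clause (!mist) forces mist = false.
Unit clause (green) forces green = true.
But (!green) is also a unit clause — contradiction.
Both values of teal lead to a conflict.
No assignment satisfies every clause.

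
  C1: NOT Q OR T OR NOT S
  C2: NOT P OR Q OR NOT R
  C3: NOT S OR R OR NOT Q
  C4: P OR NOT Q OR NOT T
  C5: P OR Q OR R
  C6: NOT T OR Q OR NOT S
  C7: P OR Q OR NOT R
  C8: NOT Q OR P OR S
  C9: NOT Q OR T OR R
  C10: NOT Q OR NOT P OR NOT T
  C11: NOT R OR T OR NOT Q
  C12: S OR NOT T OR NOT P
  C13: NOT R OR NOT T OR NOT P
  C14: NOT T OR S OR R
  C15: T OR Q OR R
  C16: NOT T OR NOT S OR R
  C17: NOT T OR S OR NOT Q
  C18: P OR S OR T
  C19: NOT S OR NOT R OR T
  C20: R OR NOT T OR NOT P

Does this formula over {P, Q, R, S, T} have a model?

Branch on Q: set Q = false.
Branch on P: set P = false.
The clause (R) is unit, so R = true.
That conflicts with the unit clause (NOT R).
That branch fails; take P = true instead.
The clause (NOT R) is unit, so R = false.
The clause (T) is unit, so T = true.
That conflicts with the unit clause (NOT T).
Neither P = true nor P = false works.
That branch fails; take Q = true instead.
Branch on T: set T = true.
The clause (P) is unit, so P = true.
That conflicts with the unit clause (NOT P).
That branch fails; take T = false instead.
The clause (NOT S) is unit, so S = false.
The clause (P) is unit, so P = true.
The clause (R) is unit, so R = true.
That conflicts with the unit clause (NOT R).
Neither T = true nor T = false works.
Neither Q = true nor Q = false works.
No assignment satisfies every clause.

No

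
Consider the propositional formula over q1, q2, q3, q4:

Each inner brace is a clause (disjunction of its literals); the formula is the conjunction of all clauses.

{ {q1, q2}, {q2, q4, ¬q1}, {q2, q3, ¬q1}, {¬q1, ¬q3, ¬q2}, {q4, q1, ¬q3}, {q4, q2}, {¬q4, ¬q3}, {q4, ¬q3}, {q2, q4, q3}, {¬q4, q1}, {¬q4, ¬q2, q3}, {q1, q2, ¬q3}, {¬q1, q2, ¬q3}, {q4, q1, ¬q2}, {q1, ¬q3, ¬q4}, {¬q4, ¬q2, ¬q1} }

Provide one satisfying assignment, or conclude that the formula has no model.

Suppose q1 = True.
Suppose q2 = True.
Unit clause (¬q3) forces q3 = False.
Unit clause (¬q4) forces q4 = False.
This assignment satisfies each clause.

q1 ↦ True; q2 ↦ True; q3 ↦ False; q4 ↦ False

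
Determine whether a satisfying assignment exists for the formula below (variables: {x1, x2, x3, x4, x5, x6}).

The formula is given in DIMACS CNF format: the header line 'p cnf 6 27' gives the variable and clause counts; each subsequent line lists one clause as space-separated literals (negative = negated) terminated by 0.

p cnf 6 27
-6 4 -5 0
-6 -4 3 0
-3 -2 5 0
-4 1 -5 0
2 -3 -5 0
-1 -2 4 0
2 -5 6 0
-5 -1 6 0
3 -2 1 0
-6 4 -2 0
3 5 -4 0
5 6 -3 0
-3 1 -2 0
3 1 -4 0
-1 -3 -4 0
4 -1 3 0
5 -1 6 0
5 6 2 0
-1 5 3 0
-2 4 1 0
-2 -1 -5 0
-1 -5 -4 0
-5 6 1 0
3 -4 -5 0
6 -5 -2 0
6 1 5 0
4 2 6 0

Yes, satisfiable

Try x6 = True.
Try x4 = False.
(¬x5) alone gives x5 = False.
(¬x2) alone gives x2 = False.
Try x1 = True.
(x3) alone gives x3 = True.
Every clause now holds.
A satisfying assignment: x1: True, x2: False, x3: True, x4: False, x5: False, x6: True.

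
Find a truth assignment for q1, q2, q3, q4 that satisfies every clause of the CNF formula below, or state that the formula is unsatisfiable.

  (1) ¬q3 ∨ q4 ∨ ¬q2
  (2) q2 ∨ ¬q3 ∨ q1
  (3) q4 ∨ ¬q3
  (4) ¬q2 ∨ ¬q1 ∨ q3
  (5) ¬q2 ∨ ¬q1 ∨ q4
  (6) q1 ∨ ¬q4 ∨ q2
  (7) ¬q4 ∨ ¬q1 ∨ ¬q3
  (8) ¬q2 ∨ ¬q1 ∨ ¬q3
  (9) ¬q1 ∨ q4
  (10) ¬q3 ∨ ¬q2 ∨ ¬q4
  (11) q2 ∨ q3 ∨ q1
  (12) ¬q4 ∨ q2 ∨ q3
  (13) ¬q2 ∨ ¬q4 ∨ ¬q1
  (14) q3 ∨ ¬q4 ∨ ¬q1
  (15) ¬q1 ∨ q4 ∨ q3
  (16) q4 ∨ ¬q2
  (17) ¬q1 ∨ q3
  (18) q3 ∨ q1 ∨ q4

Try q4 = True.
Try q1 = False.
From the singleton clause (q2), q2 = True.
From the singleton clause (¬q3), q3 = False.
Every clause now holds.

q1=False, q2=True, q3=False, q4=True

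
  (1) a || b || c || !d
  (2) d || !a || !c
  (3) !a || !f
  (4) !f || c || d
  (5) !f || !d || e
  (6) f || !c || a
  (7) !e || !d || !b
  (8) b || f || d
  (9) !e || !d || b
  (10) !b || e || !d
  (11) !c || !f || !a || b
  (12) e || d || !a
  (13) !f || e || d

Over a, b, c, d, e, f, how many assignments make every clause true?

There are 2^6 = 64 truth assignments over (a, b, c, d, e, f).
Split on c. With c = true, the clauses containing c are satisfied and !c drops from the rest; 3 of the 2^5 = 32 assignments to the other variables satisfy what remains.
With c = false, by the same count on the reduced clause set, 4 assignments work.
Total: 3 + 4 = 7.

7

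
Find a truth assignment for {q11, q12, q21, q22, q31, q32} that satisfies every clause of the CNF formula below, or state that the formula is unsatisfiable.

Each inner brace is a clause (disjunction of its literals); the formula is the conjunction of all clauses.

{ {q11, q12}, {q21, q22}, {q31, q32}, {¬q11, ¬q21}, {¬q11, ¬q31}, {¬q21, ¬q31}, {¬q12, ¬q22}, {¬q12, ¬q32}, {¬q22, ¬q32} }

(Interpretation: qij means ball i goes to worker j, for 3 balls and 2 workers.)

Try q11 = True.
(¬q21) alone gives q21 = False.
(q22) alone gives q22 = True.
(¬q31) alone gives q31 = False.
(q32) alone gives q32 = True.
Now (¬q32) is unsatisfied and unit — conflict.
Undo q11 and try q11 = False.
(q12) alone gives q12 = True.
(¬q22) alone gives q22 = False.
(q21) alone gives q21 = True.
(¬q31) alone gives q31 = False.
(q32) alone gives q32 = True.
Now (¬q32) is unsatisfied and unit — conflict.
Both values of q11 lead to a conflict.

UNSATISFIABLE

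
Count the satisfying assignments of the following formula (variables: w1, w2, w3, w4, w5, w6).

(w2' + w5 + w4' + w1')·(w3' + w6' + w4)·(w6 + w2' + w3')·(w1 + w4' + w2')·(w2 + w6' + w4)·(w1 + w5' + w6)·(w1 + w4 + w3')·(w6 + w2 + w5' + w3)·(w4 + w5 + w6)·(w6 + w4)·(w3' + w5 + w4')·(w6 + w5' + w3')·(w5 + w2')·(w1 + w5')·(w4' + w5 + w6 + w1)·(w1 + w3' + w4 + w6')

9

There are 2^6 = 64 truth assignments over (w1, w2, w3, w4, w5, w6).
Split on w1. With w1 = 1, the clauses containing w1 are satisfied and w1' drops from the rest; 8 of the 2^5 = 32 assignments to the other variables satisfy what remains.
With w1 = 0, by the same count on the reduced clause set, 1 assignment works.
Total: 8 + 1 = 9.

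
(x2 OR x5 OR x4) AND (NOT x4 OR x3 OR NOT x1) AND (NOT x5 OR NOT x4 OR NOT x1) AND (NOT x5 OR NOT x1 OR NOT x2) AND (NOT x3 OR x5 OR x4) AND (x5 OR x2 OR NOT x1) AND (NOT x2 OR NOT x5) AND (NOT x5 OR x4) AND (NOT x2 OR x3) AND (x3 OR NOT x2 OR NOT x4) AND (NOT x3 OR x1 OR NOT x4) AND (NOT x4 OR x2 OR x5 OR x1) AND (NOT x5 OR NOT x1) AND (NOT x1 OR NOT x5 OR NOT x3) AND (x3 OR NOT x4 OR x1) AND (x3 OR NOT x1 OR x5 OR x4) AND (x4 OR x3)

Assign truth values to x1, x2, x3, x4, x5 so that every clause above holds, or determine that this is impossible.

x1: true, x2: true, x3: true, x4: true, x5: false

Case x2 = true:
From the singleton clause (NOT x5), x5 = false.
From the singleton clause (x3), x3 = true.
From the singleton clause (x4), x4 = true.
From the singleton clause (x1), x1 = true.
Every clause now holds.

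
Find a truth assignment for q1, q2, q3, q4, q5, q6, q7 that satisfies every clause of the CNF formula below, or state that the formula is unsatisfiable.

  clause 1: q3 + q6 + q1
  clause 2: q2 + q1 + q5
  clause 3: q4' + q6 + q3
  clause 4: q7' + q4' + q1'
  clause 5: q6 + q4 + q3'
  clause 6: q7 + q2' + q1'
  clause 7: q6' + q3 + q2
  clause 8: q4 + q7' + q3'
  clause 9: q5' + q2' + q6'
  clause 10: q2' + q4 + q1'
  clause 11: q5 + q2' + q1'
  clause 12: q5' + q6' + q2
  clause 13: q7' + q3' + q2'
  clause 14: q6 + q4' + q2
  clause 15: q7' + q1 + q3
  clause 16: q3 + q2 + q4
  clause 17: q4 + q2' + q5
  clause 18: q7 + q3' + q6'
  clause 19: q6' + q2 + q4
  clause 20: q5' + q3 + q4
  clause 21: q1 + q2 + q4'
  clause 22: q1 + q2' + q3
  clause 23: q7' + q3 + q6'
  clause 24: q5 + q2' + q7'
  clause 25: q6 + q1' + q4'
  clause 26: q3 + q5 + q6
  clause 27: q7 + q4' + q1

Case q3 = 1:
Case q6 = 1:
(q7) alone gives q7 = 1.
(q4) alone gives q4 = 1.
(q1') alone gives q1 = 0.
(q2') alone gives q2 = 0.
Now (q2) is unsatisfied and unit — conflict.
That branch fails; take q6 = 0 instead.
(q4) alone gives q4 = 1.
(q2) alone gives q2 = 1.
(q7') alone gives q7 = 0.
(q1') alone gives q1 = 0.
Now (q1) is unsatisfied and unit — conflict.
Neither q6 = 1 nor q6 = 0 works.
That branch fails; take q3 = 0 instead.
Case q6 = 1:
(q2) alone gives q2 = 1.
(q5') alone gives q5 = 0.
(q1') alone gives q1 = 0.
Now (q1) is unsatisfied and unit — conflict.
That branch fails; take q6 = 0 instead.
(q1) alone gives q1 = 1.
(q4') alone gives q4 = 0.
(q2') alone gives q2 = 0.
Now (q2) is unsatisfied and unit — conflict.
Neither q6 = 1 nor q6 = 0 works.
Neither q3 = 1 nor q3 = 0 works.

UNSATISFIABLE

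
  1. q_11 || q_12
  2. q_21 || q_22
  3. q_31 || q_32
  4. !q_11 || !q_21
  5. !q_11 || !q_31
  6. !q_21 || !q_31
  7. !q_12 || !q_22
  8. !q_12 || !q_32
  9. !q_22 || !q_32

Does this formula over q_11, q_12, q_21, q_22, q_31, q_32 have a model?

Branch on q_11: set q_11 = true.
Unit clause (!q_21) forces q_21 = false.
Unit clause (q_22) forces q_22 = true.
Unit clause (!q_31) forces q_31 = false.
Unit clause (q_32) forces q_32 = true.
That conflicts with the unit clause (!q_32).
That branch fails; take q_11 = false instead.
Unit clause (q_12) forces q_12 = true.
Unit clause (!q_22) forces q_22 = false.
Unit clause (q_21) forces q_21 = true.
Unit clause (!q_31) forces q_31 = false.
Unit clause (q_32) forces q_32 = true.
That conflicts with the unit clause (!q_32).
Both values of q_11 lead to a conflict.
No assignment satisfies every clause.

Unsatisfiable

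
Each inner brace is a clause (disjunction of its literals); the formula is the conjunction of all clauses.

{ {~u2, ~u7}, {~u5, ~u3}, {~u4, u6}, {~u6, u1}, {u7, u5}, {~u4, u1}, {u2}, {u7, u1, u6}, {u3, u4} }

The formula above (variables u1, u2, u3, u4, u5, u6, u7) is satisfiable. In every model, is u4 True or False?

Suppose u4 = 0.
(u2) alone gives u2 = 1.
(~u7) alone gives u7 = 0.
(u5) alone gives u5 = 1.
(~u3) alone gives u3 = 0.
That conflicts with the unit clause (u3).
So every satisfying assignment has u4 = True.

True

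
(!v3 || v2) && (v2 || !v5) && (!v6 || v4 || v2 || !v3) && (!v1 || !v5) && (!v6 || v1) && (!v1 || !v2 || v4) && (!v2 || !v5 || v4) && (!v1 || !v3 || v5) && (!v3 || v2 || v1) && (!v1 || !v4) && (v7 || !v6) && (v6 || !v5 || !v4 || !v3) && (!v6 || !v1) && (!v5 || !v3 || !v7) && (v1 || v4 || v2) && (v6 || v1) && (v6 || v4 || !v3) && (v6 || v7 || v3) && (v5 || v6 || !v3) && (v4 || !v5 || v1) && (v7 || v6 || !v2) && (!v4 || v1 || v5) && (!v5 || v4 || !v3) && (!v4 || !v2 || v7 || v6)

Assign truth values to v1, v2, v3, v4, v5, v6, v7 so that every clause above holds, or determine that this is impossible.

v1=true,  v2=false,  v3=false,  v4=false,  v5=false,  v6=false,  v7=true

Branch on v3: set v3 = false.
Branch on v2: set v2 = false.
Unit clause (!v5) forces v5 = false.
Branch on v6: set v6 = false.
Unit clause (v1) forces v1 = true.
Unit clause (!v4) forces v4 = false.
Unit clause (v7) forces v7 = true.
All clauses are satisfied.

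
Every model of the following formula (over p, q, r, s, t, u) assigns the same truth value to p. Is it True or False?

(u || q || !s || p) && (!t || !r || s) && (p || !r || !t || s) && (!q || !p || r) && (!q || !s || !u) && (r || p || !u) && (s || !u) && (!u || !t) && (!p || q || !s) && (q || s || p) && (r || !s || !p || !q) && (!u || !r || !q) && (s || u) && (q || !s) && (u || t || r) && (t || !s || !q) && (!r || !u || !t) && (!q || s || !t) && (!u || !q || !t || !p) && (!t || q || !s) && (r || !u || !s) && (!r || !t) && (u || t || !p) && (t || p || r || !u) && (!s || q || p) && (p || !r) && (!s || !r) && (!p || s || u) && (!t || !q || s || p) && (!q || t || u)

False

Suppose p = true.
Branch on q: set q = false.
The clause (!s) is unit, so s = false.
The clause (!u) is unit, so u = false.
But (u) is also a unit clause — contradiction.
So q must be the other value — set q = true.
The clause (r) is unit, so r = true.
The clause (!u) is unit, so u = false.
The clause (s) is unit, so s = true.
But (!s) is also a unit clause — contradiction.
Neither q = true nor q = false works.
So every satisfying assignment has p = False.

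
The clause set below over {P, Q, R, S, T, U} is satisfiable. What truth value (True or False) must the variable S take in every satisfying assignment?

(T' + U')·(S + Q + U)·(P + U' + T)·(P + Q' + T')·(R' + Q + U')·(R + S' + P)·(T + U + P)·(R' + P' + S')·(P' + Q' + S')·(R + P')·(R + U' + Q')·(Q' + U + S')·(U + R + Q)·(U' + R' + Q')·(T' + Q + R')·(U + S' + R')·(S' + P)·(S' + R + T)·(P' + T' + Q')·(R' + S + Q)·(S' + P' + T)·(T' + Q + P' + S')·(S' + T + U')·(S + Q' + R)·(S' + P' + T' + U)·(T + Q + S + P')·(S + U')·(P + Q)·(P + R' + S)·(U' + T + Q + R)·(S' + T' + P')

False

Suppose S = 1.
The clause (P) is unit, so P = 1.
The clause (R') is unit, so R = 0.
But (R) is also a unit clause — contradiction.
So every satisfying assignment has S = False.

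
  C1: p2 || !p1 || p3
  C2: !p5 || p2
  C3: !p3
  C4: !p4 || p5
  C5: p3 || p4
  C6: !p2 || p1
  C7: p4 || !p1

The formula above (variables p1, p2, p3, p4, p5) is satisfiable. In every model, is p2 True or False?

Suppose p2 = false.
From the singleton clause (!p5), p5 = false.
From the singleton clause (!p3), p3 = false.
From the singleton clause (!p1), p1 = false.
From the singleton clause (!p4), p4 = false.
That conflicts with the unit clause (p4).
So every satisfying assignment has p2 = True.

True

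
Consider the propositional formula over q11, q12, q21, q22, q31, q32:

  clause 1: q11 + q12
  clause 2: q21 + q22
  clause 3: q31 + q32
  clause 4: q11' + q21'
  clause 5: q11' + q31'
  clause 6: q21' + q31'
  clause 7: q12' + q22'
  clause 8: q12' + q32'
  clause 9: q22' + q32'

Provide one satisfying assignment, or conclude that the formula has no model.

Suppose q11 = 1.
From the singleton clause (q21'), q21 = 0.
From the singleton clause (q22), q22 = 1.
From the singleton clause (q31'), q31 = 0.
From the singleton clause (q32), q32 = 1.
But (q32') is also a unit clause — contradiction.
That branch fails; take q11 = 0 instead.
From the singleton clause (q12), q12 = 1.
From the singleton clause (q22'), q22 = 0.
From the singleton clause (q21), q21 = 1.
From the singleton clause (q31'), q31 = 0.
From the singleton clause (q32), q32 = 1.
But (q32') is also a unit clause — contradiction.
Neither q11 = 1 nor q11 = 0 works.

UNSATISFIABLE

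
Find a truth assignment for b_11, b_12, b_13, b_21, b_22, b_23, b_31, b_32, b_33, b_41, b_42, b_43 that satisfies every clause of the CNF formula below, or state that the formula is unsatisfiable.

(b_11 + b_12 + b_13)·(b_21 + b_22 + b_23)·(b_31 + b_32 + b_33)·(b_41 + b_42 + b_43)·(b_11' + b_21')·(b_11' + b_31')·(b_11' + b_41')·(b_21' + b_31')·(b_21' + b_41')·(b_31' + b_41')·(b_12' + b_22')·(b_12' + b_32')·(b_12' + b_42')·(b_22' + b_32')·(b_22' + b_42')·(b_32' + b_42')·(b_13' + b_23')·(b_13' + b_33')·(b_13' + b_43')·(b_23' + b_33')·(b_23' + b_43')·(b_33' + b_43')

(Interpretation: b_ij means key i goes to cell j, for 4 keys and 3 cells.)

UNSATISFIABLE

Suppose b_11 = 0.
Suppose b_12 = 1.
(b_22') alone gives b_22 = 0.
(b_32') alone gives b_32 = 0.
(b_42') alone gives b_42 = 0.
Suppose b_21 = 1.
(b_31') alone gives b_31 = 0.
(b_33) alone gives b_33 = 1.
(b_41') alone gives b_41 = 0.
(b_43) alone gives b_43 = 1.
Now (b_43') is unsatisfied and unit — conflict.
That branch fails; take b_21 = 0 instead.
(b_23) alone gives b_23 = 1.
(b_13') alone gives b_13 = 0.
(b_33') alone gives b_33 = 0.
(b_31) alone gives b_31 = 1.
(b_41') alone gives b_41 = 0.
(b_43) alone gives b_43 = 1.
Now (b_43') is unsatisfied and unit — conflict.
Neither b_21 = 1 nor b_21 = 0 works.
That branch fails; take b_12 = 0 instead.
(b_13) alone gives b_13 = 1.
(b_23') alone gives b_23 = 0.
(b_33') alone gives b_33 = 0.
(b_43') alone gives b_43 = 0.
Suppose b_21 = 1.
(b_31') alone gives b_31 = 0.
(b_32) alone gives b_32 = 1.
(b_41') alone gives b_41 = 0.
(b_42) alone gives b_42 = 1.
Now (b_42') is unsatisfied and unit — conflict.
That branch fails; take b_21 = 0 instead.
(b_22) alone gives b_22 = 1.
(b_32') alone gives b_32 = 0.
(b_31) alone gives b_31 = 1.
(b_41') alone gives b_41 = 0.
(b_42) alone gives b_42 = 1.
Now (b_42') is unsatisfied and unit — conflict.
Neither b_21 = 1 nor b_21 = 0 works.
Neither b_12 = 1 nor b_12 = 0 works.
That branch fails; take b_11 = 1 instead.
(b_21') alone gives b_21 = 0.
(b_31') alone gives b_31 = 0.
(b_41') alone gives b_41 = 0.
Suppose b_22 = 1.
(b_12') alone gives b_12 = 0.
(b_32') alone gives b_32 = 0.
(b_33) alone gives b_33 = 1.
(b_42') alone gives b_42 = 0.
(b_43) alone gives b_43 = 1.
Now (b_43') is unsatisfied and unit — conflict.
That branch fails; take b_22 = 0 instead.
(b_23) alone gives b_23 = 1.
(b_13') alone gives b_13 = 0.
(b_33') alone gives b_33 = 0.
(b_32) alone gives b_32 = 1.
(b_12') alone gives b_12 = 0.
(b_42') alone gives b_42 = 0.
(b_43) alone gives b_43 = 1.
Now (b_43') is unsatisfied and unit — conflict.
Neither b_22 = 1 nor b_22 = 0 works.
Neither b_11 = 1 nor b_11 = 0 works.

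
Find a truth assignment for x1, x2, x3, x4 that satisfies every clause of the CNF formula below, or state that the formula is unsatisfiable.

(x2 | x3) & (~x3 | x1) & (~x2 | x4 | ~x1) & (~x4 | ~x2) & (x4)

The clause (x4) is unit, so x4 = 1.
The clause (~x2) is unit, so x2 = 0.
The clause (x3) is unit, so x3 = 1.
The clause (x1) is unit, so x1 = 1.
All clauses are satisfied.

x1 ↦ 1,  x2 ↦ 0,  x3 ↦ 1,  x4 ↦ 1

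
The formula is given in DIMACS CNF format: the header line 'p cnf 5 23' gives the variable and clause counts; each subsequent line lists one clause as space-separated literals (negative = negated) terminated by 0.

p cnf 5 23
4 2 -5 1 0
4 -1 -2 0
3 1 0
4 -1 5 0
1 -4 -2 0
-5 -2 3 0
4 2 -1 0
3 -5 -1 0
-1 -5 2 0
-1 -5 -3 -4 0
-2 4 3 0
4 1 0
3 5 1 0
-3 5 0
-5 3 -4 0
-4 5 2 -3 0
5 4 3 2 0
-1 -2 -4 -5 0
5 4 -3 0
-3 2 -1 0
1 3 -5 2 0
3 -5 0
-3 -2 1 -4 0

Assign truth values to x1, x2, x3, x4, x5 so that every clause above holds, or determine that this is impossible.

Case x3 = False:
The clause (x1) is unit, so x1 = True.
The clause (¬x5) is unit, so x5 = False.
The clause (x4) is unit, so x4 = True.
No clause remains; x2 is free.

x1 ↦ True; x2 ↦ False; x3 ↦ False; x4 ↦ True; x5 ↦ False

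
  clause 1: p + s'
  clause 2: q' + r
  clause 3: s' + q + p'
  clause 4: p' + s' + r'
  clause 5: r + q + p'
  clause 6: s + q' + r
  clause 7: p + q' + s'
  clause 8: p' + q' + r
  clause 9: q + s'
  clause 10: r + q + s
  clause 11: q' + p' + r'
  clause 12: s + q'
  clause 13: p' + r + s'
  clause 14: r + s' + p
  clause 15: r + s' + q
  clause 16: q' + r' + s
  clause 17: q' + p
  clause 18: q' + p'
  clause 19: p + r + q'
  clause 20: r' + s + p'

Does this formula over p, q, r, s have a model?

Yes, satisfiable

Branch on p: set p = 0.
(s') alone gives s = 0.
(q') alone gives q = 0.
(r) alone gives r = 1.
This assignment satisfies each clause.
A satisfying assignment: p ↦ 0; q ↦ 0; r ↦ 1; s ↦ 0.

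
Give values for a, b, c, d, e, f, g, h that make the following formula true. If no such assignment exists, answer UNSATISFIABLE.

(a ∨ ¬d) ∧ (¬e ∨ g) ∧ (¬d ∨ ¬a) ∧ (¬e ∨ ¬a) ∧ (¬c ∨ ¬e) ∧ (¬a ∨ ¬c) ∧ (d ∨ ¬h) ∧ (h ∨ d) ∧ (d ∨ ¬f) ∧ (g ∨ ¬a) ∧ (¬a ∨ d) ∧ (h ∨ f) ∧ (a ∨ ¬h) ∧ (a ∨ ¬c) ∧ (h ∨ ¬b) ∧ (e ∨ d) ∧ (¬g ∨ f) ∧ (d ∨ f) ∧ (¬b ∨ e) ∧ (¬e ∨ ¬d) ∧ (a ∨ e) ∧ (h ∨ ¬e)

Branch on a: set a = True.
The clause (¬d) is unit, so d = False.
But (d) is also a unit clause — contradiction.
Undo a and try a = False.
The clause (¬d) is unit, so d = False.
The clause (¬h) is unit, so h = False.
But (h) is also a unit clause — contradiction.
Neither a = True nor a = False works.

UNSATISFIABLE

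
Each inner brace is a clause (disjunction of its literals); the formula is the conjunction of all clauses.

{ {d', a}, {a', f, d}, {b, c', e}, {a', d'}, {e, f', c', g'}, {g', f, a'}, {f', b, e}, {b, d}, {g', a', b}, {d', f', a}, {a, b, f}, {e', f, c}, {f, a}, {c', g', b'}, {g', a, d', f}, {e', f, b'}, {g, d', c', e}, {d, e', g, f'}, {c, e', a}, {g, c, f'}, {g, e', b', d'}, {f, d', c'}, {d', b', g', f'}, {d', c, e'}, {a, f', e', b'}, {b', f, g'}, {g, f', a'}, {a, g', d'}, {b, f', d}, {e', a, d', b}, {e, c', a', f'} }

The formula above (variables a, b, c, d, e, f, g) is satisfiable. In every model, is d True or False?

Suppose d = 1.
The clause (a) is unit, so a = 1.
Now (a') is unsatisfied and unit — conflict.
So every satisfying assignment has d = False.

False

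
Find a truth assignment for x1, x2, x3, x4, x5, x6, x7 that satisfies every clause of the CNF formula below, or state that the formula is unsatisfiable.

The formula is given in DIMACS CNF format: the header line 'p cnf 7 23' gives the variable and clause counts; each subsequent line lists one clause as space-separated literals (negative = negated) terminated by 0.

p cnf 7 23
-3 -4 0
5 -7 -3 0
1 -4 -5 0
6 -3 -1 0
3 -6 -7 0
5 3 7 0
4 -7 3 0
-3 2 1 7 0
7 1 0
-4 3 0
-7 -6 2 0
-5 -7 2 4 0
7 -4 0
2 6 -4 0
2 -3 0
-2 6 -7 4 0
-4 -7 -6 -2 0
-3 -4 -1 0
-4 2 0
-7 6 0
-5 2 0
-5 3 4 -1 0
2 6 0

x1: True; x2: True; x3: True; x4: False; x5: False; x6: True; x7: False

Try x3 = True.
From the singleton clause (¬x4), x4 = False.
From the singleton clause (x2), x2 = True.
Try x5 = False.
From the singleton clause (¬x7), x7 = False.
From the singleton clause (x1), x1 = True.
From the singleton clause (x6), x6 = True.
Every clause now holds.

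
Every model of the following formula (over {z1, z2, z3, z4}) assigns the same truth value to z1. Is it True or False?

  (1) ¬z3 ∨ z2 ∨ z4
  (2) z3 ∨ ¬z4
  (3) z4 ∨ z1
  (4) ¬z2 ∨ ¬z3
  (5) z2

Suppose z1 = False.
The clause (z4) is unit, so z4 = True.
The clause (z3) is unit, so z3 = True.
The clause (¬z2) is unit, so z2 = False.
That conflicts with the unit clause (z2).
So every satisfying assignment has z1 = True.

True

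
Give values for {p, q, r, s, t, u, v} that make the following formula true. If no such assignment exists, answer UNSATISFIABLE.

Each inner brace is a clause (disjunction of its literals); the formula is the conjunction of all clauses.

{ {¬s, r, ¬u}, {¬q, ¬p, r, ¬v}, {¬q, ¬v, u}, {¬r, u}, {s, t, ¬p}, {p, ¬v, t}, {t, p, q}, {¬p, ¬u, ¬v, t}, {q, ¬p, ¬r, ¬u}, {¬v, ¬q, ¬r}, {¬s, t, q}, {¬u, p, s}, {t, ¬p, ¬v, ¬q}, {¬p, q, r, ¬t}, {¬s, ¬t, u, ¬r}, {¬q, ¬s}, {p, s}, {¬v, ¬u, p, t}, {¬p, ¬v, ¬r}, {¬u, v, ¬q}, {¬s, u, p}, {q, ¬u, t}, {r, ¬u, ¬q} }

p: False; q: False; r: True; s: True; t: True; u: True; v: False

Case r = True:
From the singleton clause (u), u = True.
Case q = False:
From the singleton clause (¬p), p = False.
From the singleton clause (t), t = True.
From the singleton clause (s), s = True.
No clause remains; v is free.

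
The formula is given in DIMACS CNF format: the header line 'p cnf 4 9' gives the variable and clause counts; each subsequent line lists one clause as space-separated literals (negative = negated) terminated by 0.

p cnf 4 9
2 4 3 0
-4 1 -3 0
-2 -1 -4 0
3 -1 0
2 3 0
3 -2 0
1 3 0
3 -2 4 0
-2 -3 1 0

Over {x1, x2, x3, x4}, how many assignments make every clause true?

4

There are 2^4 = 16 truth assignments over (x1, x2, x3, x4).
Split on x1. With x1 = True, the clauses containing x1 are satisfied and ¬x1 drops from the rest; 3 of the 2^3 = 8 assignments to the other variables satisfy what remains.
With x1 = False, by the same count on the reduced clause set, 1 assignment works.
(One model: x1=F, x2=F, x3=T, x4=F.)
Total: 3 + 1 = 4.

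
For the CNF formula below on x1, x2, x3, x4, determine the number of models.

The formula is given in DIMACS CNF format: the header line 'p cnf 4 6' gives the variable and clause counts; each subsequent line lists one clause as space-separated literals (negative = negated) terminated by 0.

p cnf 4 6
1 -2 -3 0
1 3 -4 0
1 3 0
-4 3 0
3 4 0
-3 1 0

There are 2^4 = 16 truth assignments over (x1, x2, x3, x4).
Check each against the 6 clauses (columns in the order x1, x2, x3, x4):
  F F F F  ✗ fails (x1 ∨ x3)
  F F F T  ✗ fails (x1 ∨ x3 ∨ ¬x4)
  F F T F  ✗ fails (¬x3 ∨ x1)
  F F T T  ✗ fails (¬x3 ∨ x1)
  F T F F  ✗ fails (x1 ∨ x3)
  F T F T  ✗ fails (x1 ∨ x3 ∨ ¬x4)
  F T T F  ✗ fails (x1 ∨ ¬x2 ∨ ¬x3)
  F T T T  ✗ fails (x1 ∨ ¬x2 ∨ ¬x3)
  T F F F  ✗ fails (x3 ∨ x4)
  T F F T  ✗ fails (¬x4 ∨ x3)
  T F T F  ✓ satisfies all
  T F T T  ✓ satisfies all
  T T F F  ✗ fails (x3 ∨ x4)
  T T F T  ✗ fails (¬x4 ∨ x3)
  T T T F  ✓ satisfies all
  T T T T  ✓ satisfies all
4 of the 16 rows are models.

4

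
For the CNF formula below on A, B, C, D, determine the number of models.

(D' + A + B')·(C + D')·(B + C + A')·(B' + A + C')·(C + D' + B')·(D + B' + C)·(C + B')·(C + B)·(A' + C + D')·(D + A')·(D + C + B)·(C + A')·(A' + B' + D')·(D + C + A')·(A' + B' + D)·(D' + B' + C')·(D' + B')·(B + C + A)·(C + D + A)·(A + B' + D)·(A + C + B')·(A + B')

There are 2^4 = 16 truth assignments over (A, B, C, D).
Split on D. With D = 1, the clauses containing D are satisfied and D' drops from the rest; 2 of the 2^3 = 8 assignments to the other variables satisfy what remains.
With D = 0, by the same count on the reduced clause set, 1 assignment works.
(One model: A=F, B=F, C=T, D=F.)
Total: 2 + 1 = 3.

3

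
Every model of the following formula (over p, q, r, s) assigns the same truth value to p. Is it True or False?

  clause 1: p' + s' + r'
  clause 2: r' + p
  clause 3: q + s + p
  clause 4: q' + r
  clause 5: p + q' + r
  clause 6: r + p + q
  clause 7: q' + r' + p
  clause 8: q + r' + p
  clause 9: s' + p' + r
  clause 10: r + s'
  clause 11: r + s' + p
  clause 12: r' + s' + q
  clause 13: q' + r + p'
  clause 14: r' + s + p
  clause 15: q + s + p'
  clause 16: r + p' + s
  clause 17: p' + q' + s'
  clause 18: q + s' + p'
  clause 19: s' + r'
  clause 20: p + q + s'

True

Suppose p = 0.
The clause (r') is unit, so r = 0.
The clause (q') is unit, so q = 0.
That conflicts with the unit clause (q).
So every satisfying assignment has p = True.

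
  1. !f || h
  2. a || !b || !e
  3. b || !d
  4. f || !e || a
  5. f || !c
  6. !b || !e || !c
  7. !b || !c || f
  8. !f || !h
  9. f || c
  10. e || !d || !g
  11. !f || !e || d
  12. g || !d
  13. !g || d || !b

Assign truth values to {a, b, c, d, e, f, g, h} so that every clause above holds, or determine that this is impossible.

Suppose f = false.
From the singleton clause (!c), c = false.
That conflicts with the unit clause (c).
So f must be the other value — set f = true.
From the singleton clause (h), h = true.
That conflicts with the unit clause (!h).
Both values of f lead to a conflict.

UNSATISFIABLE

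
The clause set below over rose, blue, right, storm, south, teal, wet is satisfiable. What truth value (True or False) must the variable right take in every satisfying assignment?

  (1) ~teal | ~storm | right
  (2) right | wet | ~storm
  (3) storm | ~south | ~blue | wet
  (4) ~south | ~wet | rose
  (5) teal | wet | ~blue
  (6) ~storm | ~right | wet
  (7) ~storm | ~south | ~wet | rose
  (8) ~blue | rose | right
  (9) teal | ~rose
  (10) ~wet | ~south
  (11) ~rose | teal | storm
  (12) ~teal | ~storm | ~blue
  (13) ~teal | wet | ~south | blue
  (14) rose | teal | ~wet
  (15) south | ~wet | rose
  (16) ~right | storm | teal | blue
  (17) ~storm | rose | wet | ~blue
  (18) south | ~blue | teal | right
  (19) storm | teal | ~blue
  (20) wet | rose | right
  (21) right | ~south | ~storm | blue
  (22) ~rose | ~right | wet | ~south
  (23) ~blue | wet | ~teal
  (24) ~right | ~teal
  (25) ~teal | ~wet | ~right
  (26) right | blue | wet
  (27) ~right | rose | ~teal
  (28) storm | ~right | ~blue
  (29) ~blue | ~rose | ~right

False

Suppose right = 1.
The clause (~teal) is unit, so teal = 0.
The clause (~rose) is unit, so rose = 0.
The clause (~wet) is unit, so wet = 0.
The clause (~blue) is unit, so blue = 0.
The clause (~storm) is unit, so storm = 0.
That conflicts with the unit clause (storm).
So every satisfying assignment has right = False.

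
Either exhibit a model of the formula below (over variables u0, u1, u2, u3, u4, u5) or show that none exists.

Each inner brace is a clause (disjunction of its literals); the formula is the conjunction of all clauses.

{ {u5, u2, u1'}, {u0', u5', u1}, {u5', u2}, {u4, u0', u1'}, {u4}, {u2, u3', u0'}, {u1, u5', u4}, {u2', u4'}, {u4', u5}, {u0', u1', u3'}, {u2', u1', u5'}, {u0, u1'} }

UNSATISFIABLE

From the singleton clause (u4), u4 = 1.
From the singleton clause (u2'), u2 = 0.
From the singleton clause (u5'), u5 = 0.
That conflicts with the unit clause (u5).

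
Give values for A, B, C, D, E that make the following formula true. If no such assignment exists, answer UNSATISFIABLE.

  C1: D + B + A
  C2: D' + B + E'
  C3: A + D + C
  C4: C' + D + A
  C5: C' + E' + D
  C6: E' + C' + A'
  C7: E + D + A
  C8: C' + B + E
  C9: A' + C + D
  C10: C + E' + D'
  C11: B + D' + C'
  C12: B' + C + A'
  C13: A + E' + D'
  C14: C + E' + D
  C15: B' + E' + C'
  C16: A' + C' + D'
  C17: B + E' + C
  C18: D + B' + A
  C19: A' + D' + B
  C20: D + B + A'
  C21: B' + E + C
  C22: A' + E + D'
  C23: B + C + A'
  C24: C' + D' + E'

A=1; B=1; C=1; D=0; E=0

Try D = 0.
Try B = 1.
From the singleton clause (A), A = 1.
From the singleton clause (C), C = 1.
From the singleton clause (E'), E = 0.
All clauses are satisfied.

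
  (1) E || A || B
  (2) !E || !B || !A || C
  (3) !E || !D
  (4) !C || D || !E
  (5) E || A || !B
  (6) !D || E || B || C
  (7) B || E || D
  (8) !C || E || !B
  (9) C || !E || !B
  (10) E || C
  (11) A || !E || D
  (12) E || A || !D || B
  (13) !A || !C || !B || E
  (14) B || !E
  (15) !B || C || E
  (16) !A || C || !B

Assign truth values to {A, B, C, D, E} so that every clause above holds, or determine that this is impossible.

Case E = false:
The clause (C) is unit, so C = true.
The clause (!B) is unit, so B = false.
The clause (A) is unit, so A = true.
The clause (D) is unit, so D = true.
All clauses are satisfied.

A ↦ true,  B ↦ false,  C ↦ true,  D ↦ true,  E ↦ false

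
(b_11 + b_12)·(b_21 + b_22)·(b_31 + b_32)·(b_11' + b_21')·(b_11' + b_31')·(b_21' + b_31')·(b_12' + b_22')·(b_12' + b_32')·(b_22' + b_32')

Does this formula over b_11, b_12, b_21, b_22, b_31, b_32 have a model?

Unsatisfiable

Branch on b_11: set b_11 = 1.
The clause (b_21') is unit, so b_21 = 0.
The clause (b_22) is unit, so b_22 = 1.
The clause (b_31') is unit, so b_31 = 0.
The clause (b_32) is unit, so b_32 = 1.
But (b_32') is also a unit clause — contradiction.
So b_11 must be the other value — set b_11 = 0.
The clause (b_12) is unit, so b_12 = 1.
The clause (b_22') is unit, so b_22 = 0.
The clause (b_21) is unit, so b_21 = 1.
The clause (b_31') is unit, so b_31 = 0.
The clause (b_32) is unit, so b_32 = 1.
But (b_32') is also a unit clause — contradiction.
Either choice for b_11 ends in contradiction.
No assignment satisfies every clause.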